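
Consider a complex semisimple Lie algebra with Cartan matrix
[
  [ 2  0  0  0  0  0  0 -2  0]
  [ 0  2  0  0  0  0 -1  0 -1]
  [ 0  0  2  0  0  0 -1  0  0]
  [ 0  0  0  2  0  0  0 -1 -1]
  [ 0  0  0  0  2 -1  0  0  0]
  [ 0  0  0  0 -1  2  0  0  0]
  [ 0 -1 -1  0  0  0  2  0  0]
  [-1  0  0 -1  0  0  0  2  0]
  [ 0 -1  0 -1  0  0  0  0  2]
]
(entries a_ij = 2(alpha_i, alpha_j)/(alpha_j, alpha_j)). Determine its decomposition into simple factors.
A_2 (sl(3)) + C_7 (sp(14))

The diagram associated to this matrix has two connected components: the simple roots {alpha_5, alpha_6} form a chain of 2 nodes with single edges (A_2), and {alpha_1, alpha_2, alpha_3, alpha_4, alpha_7, alpha_8, alpha_9} form a chain of 7 nodes with a double edge at one end; the terminal node there is the unique long simple root (C_7). A semisimple Lie algebra decomposes uniquely as the direct sum of simple ideals, one per connected component of its Dynkin diagram, so g ≅ A_2 ⊕ C_7 (dimension 8 + 105 = 113).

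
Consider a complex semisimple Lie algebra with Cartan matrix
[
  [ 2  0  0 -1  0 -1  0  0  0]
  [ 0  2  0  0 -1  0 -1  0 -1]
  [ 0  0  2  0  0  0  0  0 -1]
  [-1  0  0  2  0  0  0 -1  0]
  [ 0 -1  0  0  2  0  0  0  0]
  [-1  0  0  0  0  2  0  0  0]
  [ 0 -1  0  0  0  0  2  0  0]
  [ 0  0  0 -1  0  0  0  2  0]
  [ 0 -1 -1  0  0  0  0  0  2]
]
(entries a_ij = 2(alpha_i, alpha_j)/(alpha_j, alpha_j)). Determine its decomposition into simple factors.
type A_4 ⊕ type D_5

The diagram associated to this matrix has two connected components: the simple roots {alpha_1, alpha_4, alpha_6, alpha_8} form a chain of 4 nodes with single edges (A_4), and {alpha_2, alpha_3, alpha_5, alpha_7, alpha_9} form a chain of 3 nodes with a fork of two nodes at one end (D_5). A semisimple Lie algebra decomposes uniquely as the direct sum of simple ideals, one per connected component of its Dynkin diagram, so g ≅ A_4 ⊕ D_5 (dimension 24 + 45 = 69).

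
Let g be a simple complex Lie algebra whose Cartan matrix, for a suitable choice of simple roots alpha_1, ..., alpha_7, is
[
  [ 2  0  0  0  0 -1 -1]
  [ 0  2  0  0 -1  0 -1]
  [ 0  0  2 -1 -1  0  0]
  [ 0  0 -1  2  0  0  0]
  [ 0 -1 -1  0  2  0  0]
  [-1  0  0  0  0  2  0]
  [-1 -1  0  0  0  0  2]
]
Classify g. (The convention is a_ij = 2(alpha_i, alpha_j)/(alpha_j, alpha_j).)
type A_7

The matrix has rank 7 with 2's on the diagonal. Reading the off-diagonal entries as Dynkin edges (a single edge where a_ij = a_ji = -1; a double or triple edge where a_ij * a_ji = 2 or 3), the diagram is a chain of 7 nodes with single edges (A_7). One simple-root ordering that puts it in standard form is (alpha_6, alpha_1, alpha_7, alpha_2, alpha_5, alpha_3, alpha_4). So the algebra is type A_7, i.e. sl(8).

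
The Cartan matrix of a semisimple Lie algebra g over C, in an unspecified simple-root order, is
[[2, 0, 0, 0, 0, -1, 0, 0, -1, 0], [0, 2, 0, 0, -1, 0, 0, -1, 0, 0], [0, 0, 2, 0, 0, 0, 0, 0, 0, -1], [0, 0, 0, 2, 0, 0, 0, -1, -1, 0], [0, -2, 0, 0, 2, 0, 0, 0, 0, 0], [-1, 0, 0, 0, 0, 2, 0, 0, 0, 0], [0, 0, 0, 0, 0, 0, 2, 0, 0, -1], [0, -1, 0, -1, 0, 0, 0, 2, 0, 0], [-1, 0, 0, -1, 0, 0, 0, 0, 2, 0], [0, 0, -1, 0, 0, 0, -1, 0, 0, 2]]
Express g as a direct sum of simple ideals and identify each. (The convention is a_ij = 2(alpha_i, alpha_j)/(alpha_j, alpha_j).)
The diagram associated to this matrix has two connected components: the simple roots {alpha_3, alpha_7, alpha_10} form a chain of 3 nodes with single edges (A_3), and {alpha_1, alpha_2, alpha_4, alpha_5, alpha_6, alpha_8, alpha_9} form a chain of 7 nodes with a double edge at one end; the terminal node there is the unique long simple root (C_7). A semisimple Lie algebra decomposes uniquely as the direct sum of simple ideals, one per connected component of its Dynkin diagram, so g ≅ A_3 ⊕ C_7 (dimension 15 + 105 = 120).

A3 + C7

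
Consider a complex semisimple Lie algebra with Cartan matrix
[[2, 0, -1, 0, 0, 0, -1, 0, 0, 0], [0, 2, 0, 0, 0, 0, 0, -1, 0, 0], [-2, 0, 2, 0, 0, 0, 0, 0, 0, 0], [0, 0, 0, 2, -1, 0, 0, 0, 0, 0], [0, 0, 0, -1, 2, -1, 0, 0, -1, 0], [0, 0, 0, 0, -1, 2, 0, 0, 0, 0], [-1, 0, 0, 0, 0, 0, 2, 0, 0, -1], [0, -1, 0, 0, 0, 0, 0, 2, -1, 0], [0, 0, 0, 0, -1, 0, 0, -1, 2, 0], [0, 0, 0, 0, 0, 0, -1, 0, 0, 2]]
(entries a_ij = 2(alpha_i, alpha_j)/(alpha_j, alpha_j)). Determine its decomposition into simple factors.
The diagram associated to this matrix has two connected components: the simple roots {alpha_1, alpha_3, alpha_7, alpha_10} form a chain of 4 nodes with a double edge at one end; the terminal node there is the unique long simple root (C_4), and {alpha_2, alpha_4, alpha_5, alpha_6, alpha_8, alpha_9} form a chain of 4 nodes with a fork of two nodes at one end (D_6). A semisimple Lie algebra decomposes uniquely as the direct sum of simple ideals, one per connected component of its Dynkin diagram, so g ≅ C_4 ⊕ D_6 (dimension 36 + 66 = 102).

type C_4 ⊕ type D_6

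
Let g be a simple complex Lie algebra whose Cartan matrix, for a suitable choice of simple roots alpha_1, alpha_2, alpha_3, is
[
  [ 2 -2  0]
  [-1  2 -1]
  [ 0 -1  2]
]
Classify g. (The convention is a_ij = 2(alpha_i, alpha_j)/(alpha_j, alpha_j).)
The matrix has rank 3 with 2's on the diagonal. Reading the off-diagonal entries as Dynkin edges (a single edge where a_ij = a_ji = -1; a double or triple edge where a_ij * a_ji = 2 or 3), the diagram is a chain of 3 nodes with a double edge at one end; the terminal node there is the unique long simple root (C_3). One simple-root ordering that puts it in standard form is (alpha_3, alpha_2, alpha_1). So the algebra is type C_3, i.e. sp(6).

type C_3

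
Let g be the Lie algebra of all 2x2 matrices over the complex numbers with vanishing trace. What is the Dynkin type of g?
This is sl(2), which has dimension 2^2 - 1 = 3 and rank 2 - 1 = 1 (a Cartan subalgebra is the diagonal traceless matrices). In the classification of classical Lie algebras, the special linear algebra sl(n+1) has type A_n; here n = 1, so the Dynkin diagram is a chain of 1 nodes with single edges (A_1). Hence the type is A_1.

A_1 (sl(2))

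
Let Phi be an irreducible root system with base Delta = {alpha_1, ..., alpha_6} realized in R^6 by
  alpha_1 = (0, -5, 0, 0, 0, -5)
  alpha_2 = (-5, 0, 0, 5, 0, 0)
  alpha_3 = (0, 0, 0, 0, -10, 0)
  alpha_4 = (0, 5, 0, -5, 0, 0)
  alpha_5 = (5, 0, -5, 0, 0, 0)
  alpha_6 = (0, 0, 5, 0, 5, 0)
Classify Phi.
Compute the Cartan integers a_ij = 2(alpha_i, alpha_j)/(alpha_j, alpha_j); the resulting 6x6 Cartan matrix is
[[2, 0, 0, -1, 0, 0], [0, 2, 0, -1, -1, 0], [0, 0, 2, 0, 0, -2], [-1, -1, 0, 2, 0, 0], [0, -1, 0, 0, 2, -1], [0, 0, -1, 0, -1, 2]].
The roots have two lengths (squared-length ratio 2:1); the short ones are alpha_{1,2,4,5,6}. The associated Dynkin diagram is a chain of 6 nodes with a double edge at one end; the terminal node there is the unique long simple root (C_6), so the type is C_6 (the algebra sp(12)).

C6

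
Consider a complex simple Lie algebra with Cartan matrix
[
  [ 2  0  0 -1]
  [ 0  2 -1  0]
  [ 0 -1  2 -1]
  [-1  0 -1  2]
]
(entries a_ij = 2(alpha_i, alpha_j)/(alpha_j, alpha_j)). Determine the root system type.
A4

The matrix has rank 4 with 2's on the diagonal. Reading the off-diagonal entries as Dynkin edges (a single edge where a_ij = a_ji = -1; a double or triple edge where a_ij * a_ji = 2 or 3), the diagram is a chain of 4 nodes with single edges (A_4). One simple-root ordering that puts it in standard form is (alpha_1, alpha_4, alpha_3, alpha_2). So the algebra is type A_4, i.e. sl(5).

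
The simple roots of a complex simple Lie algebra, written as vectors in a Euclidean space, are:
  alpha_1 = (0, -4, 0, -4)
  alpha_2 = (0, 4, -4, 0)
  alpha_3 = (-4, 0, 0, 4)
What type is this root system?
Compute the Cartan integers a_ij = 2(alpha_i, alpha_j)/(alpha_j, alpha_j); the resulting 3x3 Cartan matrix is
[[2, -1, -1], [-1, 2, 0], [-1, 0, 2]].
All simple roots have the same length, so the diagram is simply laced. The associated Dynkin diagram is a chain of 3 nodes with single edges (A_3), so the type is A_3 (the algebra sl(4)).

type A_3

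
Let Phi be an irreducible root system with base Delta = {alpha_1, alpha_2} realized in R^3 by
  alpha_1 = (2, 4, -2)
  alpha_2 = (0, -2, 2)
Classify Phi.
Compute the Cartan integers a_ij = 2(alpha_i, alpha_j)/(alpha_j, alpha_j); the resulting 2x2 Cartan matrix is
[[2, -3], [-1, 2]].
The roots have two lengths (squared-length ratio 3:1); the short ones are alpha_{2}. The associated Dynkin diagram is two nodes joined by a triple edge (G_2), so the type is G_2.

G_2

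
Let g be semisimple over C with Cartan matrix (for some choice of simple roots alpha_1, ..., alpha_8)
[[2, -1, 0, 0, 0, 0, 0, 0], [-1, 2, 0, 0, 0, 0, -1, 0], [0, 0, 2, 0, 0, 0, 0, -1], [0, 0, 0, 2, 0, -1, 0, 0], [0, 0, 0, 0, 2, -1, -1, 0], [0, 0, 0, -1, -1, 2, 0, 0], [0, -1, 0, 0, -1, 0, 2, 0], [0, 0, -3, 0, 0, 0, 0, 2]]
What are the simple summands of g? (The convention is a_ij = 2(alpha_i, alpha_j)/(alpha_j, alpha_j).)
type A_6 + type G_2

The diagram associated to this matrix has two connected components: the simple roots {alpha_1, alpha_2, alpha_4, alpha_5, alpha_6, alpha_7} form a chain of 6 nodes with single edges (A_6), and {alpha_3, alpha_8} form two nodes joined by a triple edge (G_2). A semisimple Lie algebra decomposes uniquely as the direct sum of simple ideals, one per connected component of its Dynkin diagram, so g ≅ A_6 ⊕ G_2 (dimension 48 + 14 = 62).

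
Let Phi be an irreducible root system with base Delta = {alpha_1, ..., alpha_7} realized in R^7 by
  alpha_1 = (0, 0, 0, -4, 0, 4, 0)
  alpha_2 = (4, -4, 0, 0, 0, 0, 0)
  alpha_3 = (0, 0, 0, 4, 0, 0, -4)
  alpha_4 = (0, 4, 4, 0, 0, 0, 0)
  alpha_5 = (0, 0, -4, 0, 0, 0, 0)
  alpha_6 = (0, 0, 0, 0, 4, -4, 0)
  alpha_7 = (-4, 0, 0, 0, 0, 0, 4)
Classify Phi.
Compute the Cartan integers a_ij = 2(alpha_i, alpha_j)/(alpha_j, alpha_j); the resulting 7x7 Cartan matrix is
[[2, 0, -1, 0, 0, -1, 0], [0, 2, 0, -1, 0, 0, -1], [-1, 0, 2, 0, 0, 0, -1], [0, -1, 0, 2, -2, 0, 0], [0, 0, 0, -1, 2, 0, 0], [-1, 0, 0, 0, 0, 2, 0], [0, -1, -1, 0, 0, 0, 2]].
The roots have two lengths (squared-length ratio 2:1); the short ones are alpha_{5}. The associated Dynkin diagram is a chain of 7 nodes with a double edge at one end; the terminal node there is the unique short simple root (B_7), so the type is B_7 (the algebra so(15)).

B_7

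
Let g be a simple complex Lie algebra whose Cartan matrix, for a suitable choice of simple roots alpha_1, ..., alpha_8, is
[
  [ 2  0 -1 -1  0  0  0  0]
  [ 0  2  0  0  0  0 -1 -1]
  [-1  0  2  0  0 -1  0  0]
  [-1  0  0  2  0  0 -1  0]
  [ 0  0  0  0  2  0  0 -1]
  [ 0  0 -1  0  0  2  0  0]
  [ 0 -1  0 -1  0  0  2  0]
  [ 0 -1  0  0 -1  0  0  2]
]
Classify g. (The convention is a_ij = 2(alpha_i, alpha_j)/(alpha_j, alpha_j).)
The matrix has rank 8 with 2's on the diagonal. Reading the off-diagonal entries as Dynkin edges (a single edge where a_ij = a_ji = -1; a double or triple edge where a_ij * a_ji = 2 or 3), the diagram is a chain of 8 nodes with single edges (A_8). One simple-root ordering that puts it in standard form is (alpha_6, alpha_3, alpha_1, alpha_4, alpha_7, alpha_2, alpha_8, alpha_5). So the algebra is type A_8, i.e. sl(9).

A_8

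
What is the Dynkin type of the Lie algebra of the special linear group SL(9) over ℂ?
A_8

This is sl(9), which has dimension 9^2 - 1 = 80 and rank 9 - 1 = 8 (a Cartan subalgebra is the diagonal traceless matrices). In the classification of classical Lie algebras, the special linear algebra sl(n+1) has type A_n; here n = 8, so the Dynkin diagram is a chain of 8 nodes with single edges (A_8). Hence the type is A_8.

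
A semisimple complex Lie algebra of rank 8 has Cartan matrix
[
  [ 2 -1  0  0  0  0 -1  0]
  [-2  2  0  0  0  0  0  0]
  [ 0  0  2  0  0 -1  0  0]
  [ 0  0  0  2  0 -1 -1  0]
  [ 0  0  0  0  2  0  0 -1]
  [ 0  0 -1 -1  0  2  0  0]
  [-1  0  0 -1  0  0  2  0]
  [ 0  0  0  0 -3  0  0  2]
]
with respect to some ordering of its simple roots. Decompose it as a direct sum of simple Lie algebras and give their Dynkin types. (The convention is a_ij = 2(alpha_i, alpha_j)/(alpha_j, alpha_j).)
C_6 ⊕ G_2

The diagram associated to this matrix has two connected components: the simple roots {alpha_1, alpha_2, alpha_3, alpha_4, alpha_6, alpha_7} form a chain of 6 nodes with a double edge at one end; the terminal node there is the unique long simple root (C_6), and {alpha_5, alpha_8} form two nodes joined by a triple edge (G_2). A semisimple Lie algebra decomposes uniquely as the direct sum of simple ideals, one per connected component of its Dynkin diagram, so g ≅ C_6 ⊕ G_2 (dimension 78 + 14 = 92).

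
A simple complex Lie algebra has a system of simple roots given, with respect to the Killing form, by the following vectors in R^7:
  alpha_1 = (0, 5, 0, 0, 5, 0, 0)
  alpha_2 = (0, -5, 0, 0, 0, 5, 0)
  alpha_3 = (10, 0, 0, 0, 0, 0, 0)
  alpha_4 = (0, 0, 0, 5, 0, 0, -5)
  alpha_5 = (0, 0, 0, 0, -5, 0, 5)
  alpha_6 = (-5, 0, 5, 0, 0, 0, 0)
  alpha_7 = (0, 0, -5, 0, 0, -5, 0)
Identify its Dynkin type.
Compute the Cartan integers a_ij = 2(alpha_i, alpha_j)/(alpha_j, alpha_j); the resulting 7x7 Cartan matrix is
[[2, -1, 0, 0, -1, 0, 0], [-1, 2, 0, 0, 0, 0, -1], [0, 0, 2, 0, 0, -2, 0], [0, 0, 0, 2, -1, 0, 0], [-1, 0, 0, -1, 2, 0, 0], [0, 0, -1, 0, 0, 2, -1], [0, -1, 0, 0, 0, -1, 2]].
The roots have two lengths (squared-length ratio 2:1); the short ones are alpha_{1,2,4,5,6,7}. The associated Dynkin diagram is a chain of 7 nodes with a double edge at one end; the terminal node there is the unique long simple root (C_7), so the type is C_7 (the algebra sp(14)).

C7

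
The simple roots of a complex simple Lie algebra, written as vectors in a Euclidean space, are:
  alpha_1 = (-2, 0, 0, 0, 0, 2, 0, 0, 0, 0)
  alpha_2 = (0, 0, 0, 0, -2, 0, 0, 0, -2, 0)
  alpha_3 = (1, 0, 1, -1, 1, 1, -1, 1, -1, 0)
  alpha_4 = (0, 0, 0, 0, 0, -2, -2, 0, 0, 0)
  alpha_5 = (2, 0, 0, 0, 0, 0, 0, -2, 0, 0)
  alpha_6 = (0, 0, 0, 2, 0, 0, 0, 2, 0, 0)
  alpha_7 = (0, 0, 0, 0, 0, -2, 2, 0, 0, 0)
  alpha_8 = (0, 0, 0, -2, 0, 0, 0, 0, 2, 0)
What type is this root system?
E_8

Compute the Cartan integers a_ij = 2(alpha_i, alpha_j)/(alpha_j, alpha_j); the resulting 8x8 Cartan matrix is
[[2, 0, 0, -1, -1, 0, -1, 0], [0, 2, 0, 0, 0, 0, 0, -1], [0, 0, 2, 0, 0, 0, -1, 0], [-1, 0, 0, 2, 0, 0, 0, 0], [-1, 0, 0, 0, 2, -1, 0, 0], [0, 0, 0, 0, -1, 2, 0, -1], [-1, 0, -1, 0, 0, 0, 2, 0], [0, -1, 0, 0, 0, -1, 0, 2]].
All simple roots have the same length, so the diagram is simply laced. The associated Dynkin diagram is a chain of 7 nodes with one extra node attached to the third node from one end (E_8), so the type is E_8.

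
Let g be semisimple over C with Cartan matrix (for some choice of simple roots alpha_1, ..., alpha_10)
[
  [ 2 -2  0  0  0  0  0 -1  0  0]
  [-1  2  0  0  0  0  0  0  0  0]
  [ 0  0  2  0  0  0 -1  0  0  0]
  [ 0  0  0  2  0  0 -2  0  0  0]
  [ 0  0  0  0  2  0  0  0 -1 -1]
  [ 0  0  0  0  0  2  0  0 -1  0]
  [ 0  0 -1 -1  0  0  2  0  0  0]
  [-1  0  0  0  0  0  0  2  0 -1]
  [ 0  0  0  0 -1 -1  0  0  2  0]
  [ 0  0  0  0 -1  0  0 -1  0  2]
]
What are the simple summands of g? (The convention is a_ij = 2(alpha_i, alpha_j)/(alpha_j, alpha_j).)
B7 + C3

The diagram associated to this matrix has two connected components: the simple roots {alpha_1, alpha_2, alpha_5, alpha_6, alpha_8, alpha_9, alpha_10} form a chain of 7 nodes with a double edge at one end; the terminal node there is the unique short simple root (B_7), and {alpha_3, alpha_4, alpha_7} form a chain of 3 nodes with a double edge at one end; the terminal node there is the unique long simple root (C_3). A semisimple Lie algebra decomposes uniquely as the direct sum of simple ideals, one per connected component of its Dynkin diagram, so g ≅ B_7 ⊕ C_3 (dimension 105 + 21 = 126).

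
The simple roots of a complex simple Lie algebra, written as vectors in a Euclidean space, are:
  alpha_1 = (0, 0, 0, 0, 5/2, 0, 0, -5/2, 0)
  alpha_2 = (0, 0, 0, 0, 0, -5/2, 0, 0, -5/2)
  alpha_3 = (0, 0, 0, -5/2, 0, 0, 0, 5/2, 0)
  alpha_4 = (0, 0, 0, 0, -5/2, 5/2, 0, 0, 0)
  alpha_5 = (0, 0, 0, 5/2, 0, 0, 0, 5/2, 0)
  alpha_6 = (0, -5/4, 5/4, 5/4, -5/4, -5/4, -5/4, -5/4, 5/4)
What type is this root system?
type E_6

Compute the Cartan integers a_ij = 2(alpha_i, alpha_j)/(alpha_j, alpha_j); the resulting 6x6 Cartan matrix is
[[2, 0, -1, -1, -1, 0], [0, 2, 0, -1, 0, 0], [-1, 0, 2, 0, 0, -1], [-1, -1, 0, 2, 0, 0], [-1, 0, 0, 0, 2, 0], [0, 0, -1, 0, 0, 2]].
All simple roots have the same length, so the diagram is simply laced. The associated Dynkin diagram is a chain of 5 nodes with one extra node attached to the third node from one end (E_6), so the type is E_6.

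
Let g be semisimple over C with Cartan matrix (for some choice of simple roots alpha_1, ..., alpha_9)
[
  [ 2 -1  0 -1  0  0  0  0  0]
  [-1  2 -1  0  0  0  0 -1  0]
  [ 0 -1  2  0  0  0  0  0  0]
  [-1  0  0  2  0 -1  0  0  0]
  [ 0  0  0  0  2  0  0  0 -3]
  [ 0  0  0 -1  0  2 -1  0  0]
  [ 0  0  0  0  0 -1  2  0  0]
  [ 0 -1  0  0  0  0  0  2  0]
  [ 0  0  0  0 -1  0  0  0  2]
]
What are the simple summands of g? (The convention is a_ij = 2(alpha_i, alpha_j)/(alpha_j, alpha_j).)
D_7 + G_2

The diagram associated to this matrix has two connected components: the simple roots {alpha_1, alpha_2, alpha_3, alpha_4, alpha_6, alpha_7, alpha_8} form a chain of 5 nodes with a fork of two nodes at one end (D_7), and {alpha_5, alpha_9} form two nodes joined by a triple edge (G_2). A semisimple Lie algebra decomposes uniquely as the direct sum of simple ideals, one per connected component of its Dynkin diagram, so g ≅ D_7 ⊕ G_2 (dimension 91 + 14 = 105).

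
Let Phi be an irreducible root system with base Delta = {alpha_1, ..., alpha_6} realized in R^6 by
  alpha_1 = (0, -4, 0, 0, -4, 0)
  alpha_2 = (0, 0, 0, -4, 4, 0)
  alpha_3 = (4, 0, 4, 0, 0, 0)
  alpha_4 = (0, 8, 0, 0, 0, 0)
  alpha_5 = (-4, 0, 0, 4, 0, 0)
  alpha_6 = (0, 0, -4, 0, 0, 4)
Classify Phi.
Compute the Cartan integers a_ij = 2(alpha_i, alpha_j)/(alpha_j, alpha_j); the resulting 6x6 Cartan matrix is
[[2, -1, 0, -1, 0, 0], [-1, 2, 0, 0, -1, 0], [0, 0, 2, 0, -1, -1], [-2, 0, 0, 2, 0, 0], [0, -1, -1, 0, 2, 0], [0, 0, -1, 0, 0, 2]].
The roots have two lengths (squared-length ratio 2:1); the short ones are alpha_{1,2,3,5,6}. The associated Dynkin diagram is a chain of 6 nodes with a double edge at one end; the terminal node there is the unique long simple root (C_6), so the type is C_6 (the algebra sp(12)).

C_6 (sp(12))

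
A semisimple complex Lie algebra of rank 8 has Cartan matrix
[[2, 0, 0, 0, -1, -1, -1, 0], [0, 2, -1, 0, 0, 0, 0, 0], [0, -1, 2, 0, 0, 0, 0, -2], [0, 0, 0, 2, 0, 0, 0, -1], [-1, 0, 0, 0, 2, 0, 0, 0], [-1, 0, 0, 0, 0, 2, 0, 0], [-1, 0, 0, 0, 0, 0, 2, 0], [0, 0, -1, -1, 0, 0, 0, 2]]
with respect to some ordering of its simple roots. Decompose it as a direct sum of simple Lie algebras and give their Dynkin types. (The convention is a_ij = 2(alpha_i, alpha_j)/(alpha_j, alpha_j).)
The diagram associated to this matrix has two connected components: the simple roots {alpha_1, alpha_5, alpha_6, alpha_7} form a chain of 2 nodes with a fork of two nodes at one end (D_4), and {alpha_2, alpha_3, alpha_4, alpha_8} form a chain of 4 nodes with a double edge between the middle two (F_4). A semisimple Lie algebra decomposes uniquely as the direct sum of simple ideals, one per connected component of its Dynkin diagram, so g ≅ D_4 ⊕ F_4 (dimension 28 + 52 = 80).

D_4 + F_4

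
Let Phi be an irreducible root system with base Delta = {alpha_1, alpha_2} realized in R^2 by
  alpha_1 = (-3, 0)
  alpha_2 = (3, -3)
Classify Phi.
Compute the Cartan integers a_ij = 2(alpha_i, alpha_j)/(alpha_j, alpha_j); the resulting 2x2 Cartan matrix is
[[2, -1], [-2, 2]].
The roots have two lengths (squared-length ratio 2:1); the short ones are alpha_{1}. The associated Dynkin diagram is a chain of 2 nodes with a double edge at one end; the terminal node there is the unique short simple root (B_2), so the type is B_2 (the algebra so(5)).

B_2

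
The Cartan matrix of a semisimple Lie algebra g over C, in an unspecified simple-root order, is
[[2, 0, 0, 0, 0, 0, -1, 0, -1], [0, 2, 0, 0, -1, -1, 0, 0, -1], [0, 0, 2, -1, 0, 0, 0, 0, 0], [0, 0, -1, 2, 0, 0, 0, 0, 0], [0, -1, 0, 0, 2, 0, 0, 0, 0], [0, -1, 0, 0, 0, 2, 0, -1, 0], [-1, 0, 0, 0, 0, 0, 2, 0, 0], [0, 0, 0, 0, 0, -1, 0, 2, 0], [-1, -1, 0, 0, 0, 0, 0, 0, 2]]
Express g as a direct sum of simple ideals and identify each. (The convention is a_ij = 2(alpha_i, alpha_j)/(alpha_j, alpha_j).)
The diagram associated to this matrix has two connected components: the simple roots {alpha_3, alpha_4} form a chain of 2 nodes with single edges (A_2), and {alpha_1, alpha_2, alpha_5, alpha_6, alpha_7, alpha_8, alpha_9} form a chain of 6 nodes with one extra node attached to the third node from one end (E_7). A semisimple Lie algebra decomposes uniquely as the direct sum of simple ideals, one per connected component of its Dynkin diagram, so g ≅ A_2 ⊕ E_7 (dimension 8 + 133 = 141).

A2 + E7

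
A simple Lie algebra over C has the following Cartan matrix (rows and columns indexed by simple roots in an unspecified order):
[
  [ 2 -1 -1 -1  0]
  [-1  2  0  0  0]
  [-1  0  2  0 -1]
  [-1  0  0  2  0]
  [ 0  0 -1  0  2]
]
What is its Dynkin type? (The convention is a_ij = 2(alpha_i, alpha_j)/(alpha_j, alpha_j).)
D_5 (so(10))

The matrix has rank 5 with 2's on the diagonal. Reading the off-diagonal entries as Dynkin edges (a single edge where a_ij = a_ji = -1; a double or triple edge where a_ij * a_ji = 2 or 3), the diagram is a chain of 3 nodes with a fork of two nodes at one end (D_5). One simple-root ordering that puts it in standard form is (alpha_5, alpha_3, alpha_1, alpha_2, alpha_4). So the algebra is type D_5, i.e. so(10).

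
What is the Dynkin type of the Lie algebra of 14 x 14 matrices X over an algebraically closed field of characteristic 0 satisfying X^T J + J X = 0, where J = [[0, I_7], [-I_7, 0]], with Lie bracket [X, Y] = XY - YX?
C_7

This is sp(14), which has dimension 14(14+1)/2 = 105 and rank 14/2 = 7. In the classification of classical Lie algebras, the symplectic algebra sp(2n) has type C_n; here n = 7, so the Dynkin diagram is a chain of 7 nodes with a double edge at one end; the terminal node there is the unique long simple root (C_7). Hence the type is C_7.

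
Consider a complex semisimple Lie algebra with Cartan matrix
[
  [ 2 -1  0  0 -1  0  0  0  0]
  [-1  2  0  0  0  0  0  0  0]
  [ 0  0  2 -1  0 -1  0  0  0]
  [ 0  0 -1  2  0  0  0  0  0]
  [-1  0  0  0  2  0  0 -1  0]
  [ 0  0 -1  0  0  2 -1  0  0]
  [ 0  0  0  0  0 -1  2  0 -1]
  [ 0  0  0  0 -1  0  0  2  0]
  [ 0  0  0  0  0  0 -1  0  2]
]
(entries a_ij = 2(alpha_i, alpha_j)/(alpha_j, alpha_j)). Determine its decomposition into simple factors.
The diagram associated to this matrix has two connected components: the simple roots {alpha_1, alpha_2, alpha_5, alpha_8} form a chain of 4 nodes with single edges (A_4), and {alpha_3, alpha_4, alpha_6, alpha_7, alpha_9} form a chain of 5 nodes with single edges (A_5). A semisimple Lie algebra decomposes uniquely as the direct sum of simple ideals, one per connected component of its Dynkin diagram, so g ≅ A_4 ⊕ A_5 (dimension 24 + 35 = 59).

type A_4 + type A_5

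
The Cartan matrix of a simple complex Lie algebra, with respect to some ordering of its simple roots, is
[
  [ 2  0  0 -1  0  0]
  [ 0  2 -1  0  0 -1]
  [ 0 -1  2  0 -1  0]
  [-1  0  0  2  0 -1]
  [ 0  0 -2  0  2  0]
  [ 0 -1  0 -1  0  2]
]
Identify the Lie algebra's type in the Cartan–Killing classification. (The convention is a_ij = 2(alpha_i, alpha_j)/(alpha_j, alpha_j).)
The matrix has rank 6 with 2's on the diagonal. Reading the off-diagonal entries as Dynkin edges (a single edge where a_ij = a_ji = -1; a double or triple edge where a_ij * a_ji = 2 or 3), the diagram is a chain of 6 nodes with a double edge at one end; the terminal node there is the unique long simple root (C_6). One simple-root ordering that puts it in standard form is (alpha_1, alpha_4, alpha_6, alpha_2, alpha_3, alpha_5). So the algebra is type C_6, i.e. sp(12).

C6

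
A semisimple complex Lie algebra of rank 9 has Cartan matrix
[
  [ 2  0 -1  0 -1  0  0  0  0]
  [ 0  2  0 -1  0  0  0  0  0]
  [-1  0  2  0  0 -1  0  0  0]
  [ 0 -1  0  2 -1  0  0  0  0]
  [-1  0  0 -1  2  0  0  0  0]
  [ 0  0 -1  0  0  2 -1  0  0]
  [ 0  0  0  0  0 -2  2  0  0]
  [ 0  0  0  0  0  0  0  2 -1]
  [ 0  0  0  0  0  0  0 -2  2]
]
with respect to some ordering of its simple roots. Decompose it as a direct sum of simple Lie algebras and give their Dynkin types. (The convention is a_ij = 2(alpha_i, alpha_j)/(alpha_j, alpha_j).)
B_2 (so(5)) + C_7 (sp(14))

The diagram associated to this matrix has two connected components: the simple roots {alpha_8, alpha_9} form a chain of 2 nodes with a double edge at one end; the terminal node there is the unique short simple root (B_2), and {alpha_1, alpha_2, alpha_3, alpha_4, alpha_5, alpha_6, alpha_7} form a chain of 7 nodes with a double edge at one end; the terminal node there is the unique long simple root (C_7). A semisimple Lie algebra decomposes uniquely as the direct sum of simple ideals, one per connected component of its Dynkin diagram, so g ≅ B_2 ⊕ C_7 (dimension 10 + 105 = 115).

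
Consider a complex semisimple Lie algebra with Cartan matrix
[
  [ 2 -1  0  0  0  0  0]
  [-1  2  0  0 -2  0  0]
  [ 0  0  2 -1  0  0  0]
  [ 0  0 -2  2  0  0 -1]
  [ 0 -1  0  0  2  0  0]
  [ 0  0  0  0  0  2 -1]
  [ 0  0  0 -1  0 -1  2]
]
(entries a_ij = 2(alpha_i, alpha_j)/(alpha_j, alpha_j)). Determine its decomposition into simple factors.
The diagram associated to this matrix has two connected components: the simple roots {alpha_1, alpha_2, alpha_5} form a chain of 3 nodes with a double edge at one end; the terminal node there is the unique short simple root (B_3), and {alpha_3, alpha_4, alpha_6, alpha_7} form a chain of 4 nodes with a double edge at one end; the terminal node there is the unique short simple root (B_4). A semisimple Lie algebra decomposes uniquely as the direct sum of simple ideals, one per connected component of its Dynkin diagram, so g ≅ B_3 ⊕ B_4 (dimension 21 + 36 = 57).

B_3 (so(7)) + B_4 (so(9))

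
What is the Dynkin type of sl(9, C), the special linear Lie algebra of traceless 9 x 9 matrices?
This is sl(9), which has dimension 9^2 - 1 = 80 and rank 9 - 1 = 8 (a Cartan subalgebra is the diagonal traceless matrices). In the classification of classical Lie algebras, the special linear algebra sl(n+1) has type A_n; here n = 8, so the Dynkin diagram is a chain of 8 nodes with single edges (A_8). Hence the type is A_8.

A8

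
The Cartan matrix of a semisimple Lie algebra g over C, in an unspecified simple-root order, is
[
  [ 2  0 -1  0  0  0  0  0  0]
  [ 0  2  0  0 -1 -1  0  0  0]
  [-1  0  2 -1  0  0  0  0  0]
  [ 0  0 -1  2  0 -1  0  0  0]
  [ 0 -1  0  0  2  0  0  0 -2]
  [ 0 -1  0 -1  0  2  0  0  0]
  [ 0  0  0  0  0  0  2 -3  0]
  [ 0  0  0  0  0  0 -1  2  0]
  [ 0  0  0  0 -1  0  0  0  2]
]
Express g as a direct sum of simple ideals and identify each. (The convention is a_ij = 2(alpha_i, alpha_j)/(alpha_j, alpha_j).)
B_7 + G_2

The diagram associated to this matrix has two connected components: the simple roots {alpha_1, alpha_2, alpha_3, alpha_4, alpha_5, alpha_6, alpha_9} form a chain of 7 nodes with a double edge at one end; the terminal node there is the unique short simple root (B_7), and {alpha_7, alpha_8} form two nodes joined by a triple edge (G_2). A semisimple Lie algebra decomposes uniquely as the direct sum of simple ideals, one per connected component of its Dynkin diagram, so g ≅ B_7 ⊕ G_2 (dimension 105 + 14 = 119).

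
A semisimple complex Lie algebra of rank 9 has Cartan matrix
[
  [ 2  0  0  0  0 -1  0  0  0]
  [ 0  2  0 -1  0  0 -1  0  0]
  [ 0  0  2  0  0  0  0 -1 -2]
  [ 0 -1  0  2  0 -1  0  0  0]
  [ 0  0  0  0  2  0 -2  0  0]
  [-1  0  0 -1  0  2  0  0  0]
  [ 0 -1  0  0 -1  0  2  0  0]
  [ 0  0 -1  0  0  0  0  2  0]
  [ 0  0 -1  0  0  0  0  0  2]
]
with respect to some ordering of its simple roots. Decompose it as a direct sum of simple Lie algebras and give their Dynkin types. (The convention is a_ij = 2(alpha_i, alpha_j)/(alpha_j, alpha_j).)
The diagram associated to this matrix has two connected components: the simple roots {alpha_3, alpha_8, alpha_9} form a chain of 3 nodes with a double edge at one end; the terminal node there is the unique short simple root (B_3), and {alpha_1, alpha_2, alpha_4, alpha_5, alpha_6, alpha_7} form a chain of 6 nodes with a double edge at one end; the terminal node there is the unique long simple root (C_6). A semisimple Lie algebra decomposes uniquely as the direct sum of simple ideals, one per connected component of its Dynkin diagram, so g ≅ B_3 ⊕ C_6 (dimension 21 + 78 = 99).

B_3 (so(7)) ⊕ C_6 (sp(12))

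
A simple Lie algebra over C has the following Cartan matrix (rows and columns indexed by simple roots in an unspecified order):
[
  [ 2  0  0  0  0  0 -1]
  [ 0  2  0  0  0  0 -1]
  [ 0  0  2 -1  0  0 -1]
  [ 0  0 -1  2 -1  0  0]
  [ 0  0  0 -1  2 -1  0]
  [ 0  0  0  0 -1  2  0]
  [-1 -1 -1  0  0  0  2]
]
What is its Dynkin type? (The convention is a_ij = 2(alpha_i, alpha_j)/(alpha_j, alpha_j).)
type D_7

The matrix has rank 7 with 2's on the diagonal. Reading the off-diagonal entries as Dynkin edges (a single edge where a_ij = a_ji = -1; a double or triple edge where a_ij * a_ji = 2 or 3), the diagram is a chain of 5 nodes with a fork of two nodes at one end (D_7). One simple-root ordering that puts it in standard form is (alpha_6, alpha_5, alpha_4, alpha_3, alpha_7, alpha_1, alpha_2). So the algebra is type D_7, i.e. so(14).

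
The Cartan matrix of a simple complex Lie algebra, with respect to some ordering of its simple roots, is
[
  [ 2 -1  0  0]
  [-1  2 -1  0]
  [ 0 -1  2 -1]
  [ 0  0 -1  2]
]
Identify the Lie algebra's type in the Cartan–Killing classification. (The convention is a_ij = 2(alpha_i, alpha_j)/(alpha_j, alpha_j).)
type A_4

The matrix has rank 4 with 2's on the diagonal. Reading the off-diagonal entries as Dynkin edges (a single edge where a_ij = a_ji = -1; a double or triple edge where a_ij * a_ji = 2 or 3), the diagram is a chain of 4 nodes with single edges (A_4). One simple-root ordering that puts it in standard form is (alpha_4, alpha_3, alpha_2, alpha_1). So the algebra is type A_4, i.e. sl(5).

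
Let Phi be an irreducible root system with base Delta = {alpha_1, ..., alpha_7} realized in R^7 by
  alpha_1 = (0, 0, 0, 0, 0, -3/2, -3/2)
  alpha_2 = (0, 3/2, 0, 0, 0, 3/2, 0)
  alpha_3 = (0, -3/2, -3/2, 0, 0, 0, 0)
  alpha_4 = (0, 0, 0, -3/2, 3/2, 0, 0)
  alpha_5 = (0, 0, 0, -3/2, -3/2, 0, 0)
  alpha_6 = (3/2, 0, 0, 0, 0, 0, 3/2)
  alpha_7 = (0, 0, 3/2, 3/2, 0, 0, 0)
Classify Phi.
type D_7

Compute the Cartan integers a_ij = 2(alpha_i, alpha_j)/(alpha_j, alpha_j); the resulting 7x7 Cartan matrix is
[[2, -1, 0, 0, 0, -1, 0], [-1, 2, -1, 0, 0, 0, 0], [0, -1, 2, 0, 0, 0, -1], [0, 0, 0, 2, 0, 0, -1], [0, 0, 0, 0, 2, 0, -1], [-1, 0, 0, 0, 0, 2, 0], [0, 0, -1, -1, -1, 0, 2]].
All simple roots have the same length, so the diagram is simply laced. The associated Dynkin diagram is a chain of 5 nodes with a fork of two nodes at one end (D_7), so the type is D_7 (the algebra so(14)).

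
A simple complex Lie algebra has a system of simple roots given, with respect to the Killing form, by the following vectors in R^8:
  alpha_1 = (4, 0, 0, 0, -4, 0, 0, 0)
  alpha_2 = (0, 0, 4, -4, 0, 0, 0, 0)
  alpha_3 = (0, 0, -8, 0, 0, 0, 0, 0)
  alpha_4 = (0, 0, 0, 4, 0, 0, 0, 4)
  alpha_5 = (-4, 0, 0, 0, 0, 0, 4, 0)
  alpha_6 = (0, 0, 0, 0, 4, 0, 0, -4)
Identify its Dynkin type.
Compute the Cartan integers a_ij = 2(alpha_i, alpha_j)/(alpha_j, alpha_j); the resulting 6x6 Cartan matrix is
[[2, 0, 0, 0, -1, -1], [0, 2, -1, -1, 0, 0], [0, -2, 2, 0, 0, 0], [0, -1, 0, 2, 0, -1], [-1, 0, 0, 0, 2, 0], [-1, 0, 0, -1, 0, 2]].
The roots have two lengths (squared-length ratio 2:1); the short ones are alpha_{1,2,4,5,6}. The associated Dynkin diagram is a chain of 6 nodes with a double edge at one end; the terminal node there is the unique long simple root (C_6), so the type is C_6 (the algebra sp(12)).

C_6 (sp(12))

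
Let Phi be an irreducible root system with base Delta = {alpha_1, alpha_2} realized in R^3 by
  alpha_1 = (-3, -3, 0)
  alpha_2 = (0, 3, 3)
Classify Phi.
Compute the Cartan integers a_ij = 2(alpha_i, alpha_j)/(alpha_j, alpha_j); the resulting 2x2 Cartan matrix is
[[2, -1], [-1, 2]].
All simple roots have the same length, so the diagram is simply laced. The associated Dynkin diagram is a chain of 2 nodes with single edges (A_2), so the type is A_2 (the algebra sl(3)).

A2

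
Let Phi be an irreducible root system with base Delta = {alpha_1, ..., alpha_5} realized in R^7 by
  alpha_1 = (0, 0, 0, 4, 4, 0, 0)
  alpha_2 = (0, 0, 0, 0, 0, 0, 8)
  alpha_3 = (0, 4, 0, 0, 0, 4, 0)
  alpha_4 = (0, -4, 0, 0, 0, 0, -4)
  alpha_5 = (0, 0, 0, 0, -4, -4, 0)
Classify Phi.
Compute the Cartan integers a_ij = 2(alpha_i, alpha_j)/(alpha_j, alpha_j); the resulting 5x5 Cartan matrix is
[[2, 0, 0, 0, -1], [0, 2, 0, -2, 0], [0, 0, 2, -1, -1], [0, -1, -1, 2, 0], [-1, 0, -1, 0, 2]].
The roots have two lengths (squared-length ratio 2:1); the short ones are alpha_{1,3,4,5}. The associated Dynkin diagram is a chain of 5 nodes with a double edge at one end; the terminal node there is the unique long simple root (C_5), so the type is C_5 (the algebra sp(10)).

C_5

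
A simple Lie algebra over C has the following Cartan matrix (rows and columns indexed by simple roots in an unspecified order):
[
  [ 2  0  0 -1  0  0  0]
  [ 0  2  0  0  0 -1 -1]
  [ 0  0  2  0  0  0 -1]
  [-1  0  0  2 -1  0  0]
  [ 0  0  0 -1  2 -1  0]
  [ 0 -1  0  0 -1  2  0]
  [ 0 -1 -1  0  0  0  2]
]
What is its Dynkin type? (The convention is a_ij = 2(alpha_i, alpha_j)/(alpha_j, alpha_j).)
A7

The matrix has rank 7 with 2's on the diagonal. Reading the off-diagonal entries as Dynkin edges (a single edge where a_ij = a_ji = -1; a double or triple edge where a_ij * a_ji = 2 or 3), the diagram is a chain of 7 nodes with single edges (A_7). One simple-root ordering that puts it in standard form is (alpha_1, alpha_4, alpha_5, alpha_6, alpha_2, alpha_7, alpha_3). So the algebra is type A_7, i.e. sl(8).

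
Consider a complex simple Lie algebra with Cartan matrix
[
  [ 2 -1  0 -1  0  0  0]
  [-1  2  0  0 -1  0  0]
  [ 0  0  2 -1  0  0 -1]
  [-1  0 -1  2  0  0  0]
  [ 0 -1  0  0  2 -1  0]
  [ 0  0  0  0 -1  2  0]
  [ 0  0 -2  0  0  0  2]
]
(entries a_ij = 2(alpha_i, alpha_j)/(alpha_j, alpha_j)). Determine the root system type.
C_7

The matrix has rank 7 with 2's on the diagonal. Reading the off-diagonal entries as Dynkin edges (a single edge where a_ij = a_ji = -1; a double or triple edge where a_ij * a_ji = 2 or 3), the diagram is a chain of 7 nodes with a double edge at one end; the terminal node there is the unique long simple root (C_7). One simple-root ordering that puts it in standard form is (alpha_6, alpha_5, alpha_2, alpha_1, alpha_4, alpha_3, alpha_7). So the algebra is type C_7, i.e. sp(14).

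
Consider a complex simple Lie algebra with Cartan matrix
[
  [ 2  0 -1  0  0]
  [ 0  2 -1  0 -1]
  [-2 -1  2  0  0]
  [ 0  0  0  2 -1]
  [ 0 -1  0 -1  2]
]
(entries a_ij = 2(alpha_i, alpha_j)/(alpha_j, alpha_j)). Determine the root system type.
The matrix has rank 5 with 2's on the diagonal. Reading the off-diagonal entries as Dynkin edges (a single edge where a_ij = a_ji = -1; a double or triple edge where a_ij * a_ji = 2 or 3), the diagram is a chain of 5 nodes with a double edge at one end; the terminal node there is the unique short simple root (B_5). One simple-root ordering that puts it in standard form is (alpha_4, alpha_5, alpha_2, alpha_3, alpha_1). So the algebra is type B_5, i.e. so(11).

B_5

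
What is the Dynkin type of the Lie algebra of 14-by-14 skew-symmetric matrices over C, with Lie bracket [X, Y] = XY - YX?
This is so(14) with 14 even, which has dimension 14(14-1)/2 = 91 and rank 14/2 = 7. In the classification of classical Lie algebras, the orthogonal algebra so(2n) in an even number of variables has type D_n; here n = 7, so the Dynkin diagram is a chain of 5 nodes with a fork of two nodes at one end (D_7). Hence the type is D_7.

D_7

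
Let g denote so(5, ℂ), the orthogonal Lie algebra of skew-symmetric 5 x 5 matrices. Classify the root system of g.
This is so(5) with 5 odd, which has dimension 5(5-1)/2 = 10 and rank (5-1)/2 = 2. In the classification of classical Lie algebras, the orthogonal algebra so(2n+1) in an odd number of variables has type B_n; here n = 2, so the Dynkin diagram is a chain of 2 nodes with a double edge at one end; the terminal node there is the unique short simple root (B_2). Hence the type is B_2.

B_2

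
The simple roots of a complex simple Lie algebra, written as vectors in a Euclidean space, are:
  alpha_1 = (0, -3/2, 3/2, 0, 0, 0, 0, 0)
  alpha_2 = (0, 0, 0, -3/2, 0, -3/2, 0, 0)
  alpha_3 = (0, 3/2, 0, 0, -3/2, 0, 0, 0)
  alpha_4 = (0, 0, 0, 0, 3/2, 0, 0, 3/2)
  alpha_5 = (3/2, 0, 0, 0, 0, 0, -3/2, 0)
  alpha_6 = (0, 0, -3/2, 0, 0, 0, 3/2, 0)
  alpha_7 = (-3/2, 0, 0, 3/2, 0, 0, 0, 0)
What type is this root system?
Compute the Cartan integers a_ij = 2(alpha_i, alpha_j)/(alpha_j, alpha_j); the resulting 7x7 Cartan matrix is
[[2, 0, -1, 0, 0, -1, 0], [0, 2, 0, 0, 0, 0, -1], [-1, 0, 2, -1, 0, 0, 0], [0, 0, -1, 2, 0, 0, 0], [0, 0, 0, 0, 2, -1, -1], [-1, 0, 0, 0, -1, 2, 0], [0, -1, 0, 0, -1, 0, 2]].
All simple roots have the same length, so the diagram is simply laced. The associated Dynkin diagram is a chain of 7 nodes with single edges (A_7), so the type is A_7 (the algebra sl(8)).

A7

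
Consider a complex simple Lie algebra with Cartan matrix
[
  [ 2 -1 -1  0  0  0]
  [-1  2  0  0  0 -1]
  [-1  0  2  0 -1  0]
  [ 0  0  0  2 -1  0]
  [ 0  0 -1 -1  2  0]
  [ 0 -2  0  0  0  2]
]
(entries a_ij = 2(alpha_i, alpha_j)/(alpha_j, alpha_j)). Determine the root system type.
The matrix has rank 6 with 2's on the diagonal. Reading the off-diagonal entries as Dynkin edges (a single edge where a_ij = a_ji = -1; a double or triple edge where a_ij * a_ji = 2 or 3), the diagram is a chain of 6 nodes with a double edge at one end; the terminal node there is the unique long simple root (C_6). One simple-root ordering that puts it in standard form is (alpha_4, alpha_5, alpha_3, alpha_1, alpha_2, alpha_6). So the algebra is type C_6, i.e. sp(12).

type C_6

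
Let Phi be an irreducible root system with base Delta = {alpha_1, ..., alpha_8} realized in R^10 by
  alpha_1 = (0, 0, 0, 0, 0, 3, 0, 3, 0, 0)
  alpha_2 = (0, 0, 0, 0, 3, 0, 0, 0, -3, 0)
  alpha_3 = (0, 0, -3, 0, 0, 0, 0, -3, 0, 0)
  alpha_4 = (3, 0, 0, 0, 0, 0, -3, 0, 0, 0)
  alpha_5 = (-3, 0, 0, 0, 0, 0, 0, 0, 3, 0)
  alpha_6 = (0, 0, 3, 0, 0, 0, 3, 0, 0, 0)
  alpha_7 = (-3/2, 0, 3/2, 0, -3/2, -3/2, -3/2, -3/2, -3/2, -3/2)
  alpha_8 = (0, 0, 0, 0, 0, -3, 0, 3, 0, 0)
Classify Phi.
type E_8

Compute the Cartan integers a_ij = 2(alpha_i, alpha_j)/(alpha_j, alpha_j); the resulting 8x8 Cartan matrix is
[[2, 0, -1, 0, 0, 0, -1, 0], [0, 2, 0, 0, -1, 0, 0, 0], [-1, 0, 2, 0, 0, -1, 0, -1], [0, 0, 0, 2, -1, -1, 0, 0], [0, -1, 0, -1, 2, 0, 0, 0], [0, 0, -1, -1, 0, 2, 0, 0], [-1, 0, 0, 0, 0, 0, 2, 0], [0, 0, -1, 0, 0, 0, 0, 2]].
All simple roots have the same length, so the diagram is simply laced. The associated Dynkin diagram is a chain of 7 nodes with one extra node attached to the third node from one end (E_8), so the type is E_8.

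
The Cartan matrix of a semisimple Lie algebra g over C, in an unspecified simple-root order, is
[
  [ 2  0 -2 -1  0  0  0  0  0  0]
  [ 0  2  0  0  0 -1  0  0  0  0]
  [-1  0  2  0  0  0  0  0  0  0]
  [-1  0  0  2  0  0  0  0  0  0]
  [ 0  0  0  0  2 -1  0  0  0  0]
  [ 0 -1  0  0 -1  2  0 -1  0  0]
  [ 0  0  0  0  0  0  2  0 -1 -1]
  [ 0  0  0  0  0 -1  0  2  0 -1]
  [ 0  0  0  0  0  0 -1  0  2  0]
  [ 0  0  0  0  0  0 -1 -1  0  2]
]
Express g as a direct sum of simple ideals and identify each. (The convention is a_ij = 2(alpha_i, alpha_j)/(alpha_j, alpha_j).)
The diagram associated to this matrix has two connected components: the simple roots {alpha_1, alpha_3, alpha_4} form a chain of 3 nodes with a double edge at one end; the terminal node there is the unique short simple root (B_3), and {alpha_2, alpha_5, alpha_6, alpha_7, alpha_8, alpha_9, alpha_10} form a chain of 5 nodes with a fork of two nodes at one end (D_7). A semisimple Lie algebra decomposes uniquely as the direct sum of simple ideals, one per connected component of its Dynkin diagram, so g ≅ B_3 ⊕ D_7 (dimension 21 + 91 = 112).

B_3 ⊕ D_7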